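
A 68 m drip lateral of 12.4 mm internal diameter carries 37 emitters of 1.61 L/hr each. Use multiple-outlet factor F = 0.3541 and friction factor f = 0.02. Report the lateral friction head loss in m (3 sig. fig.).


Approach: apply Darcy-Weisbach with the multiple-outlet F-factor, Q = n*q/(3600*1000) m^3/s; v = Q/A; hf = F*f*(L/D)*(v^2/(2g)).
Q = 37*1.61/(3600*1000) = 1.6547e-05 m^3/s
A = pi*(12.4e-3/2)^2 = 1.2076e-04 m^2, so v = Q/A = 0.13702 m/s
hf = 0.3541*0.02*(68/0.0124)*(0.13702^2/(2*9.81)) = 0.0372 m
Therefore the lateral friction head loss = 0.0372 m.


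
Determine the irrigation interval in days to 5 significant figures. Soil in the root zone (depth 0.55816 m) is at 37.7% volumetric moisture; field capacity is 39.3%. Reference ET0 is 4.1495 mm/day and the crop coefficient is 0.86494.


Approach: apply soil-water budget scheduling, SMD = (FC-theta)/100*depth*1000; ETc = ET0*Kc; interval = SMD/ETc.
Step 1 — soil moisture deficit:
  SMD = (39.3 - 37.7)/100 * 0.55816 * 1000 = 8.930560 mm
Step 2 — daily crop ET (ETc = ET0*Kc):
  ETc = 4.1495 * 0.86494 = 3.589069 mm/day
Step 3 — irrigation interval (SMD/ETc):
  interval = 8.930560 / 3.589069 = 2.4883 days
Therefore the irrigation interval = 2.4883 days.


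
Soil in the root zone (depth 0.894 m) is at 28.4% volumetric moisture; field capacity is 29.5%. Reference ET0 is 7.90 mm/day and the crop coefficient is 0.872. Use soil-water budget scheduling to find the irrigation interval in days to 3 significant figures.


Approach: apply soil-water budget scheduling, SMD = (FC-theta)/100*depth*1000; ETc = ET0*Kc; interval = SMD/ETc.
Step 1 — soil moisture deficit:
  SMD = (29.5 - 28.4)/100 * 0.894 * 1000 = 9.8340 mm
Step 2 — daily crop ET (ETc = ET0*Kc):
  ETc = 7.90 * 0.872 = 6.8888 mm/day
Step 3 — irrigation interval (SMD/ETc):
  interval = 9.8340 / 6.8888 = 1.43 days
Therefore the irrigation interval = 1.43 days.


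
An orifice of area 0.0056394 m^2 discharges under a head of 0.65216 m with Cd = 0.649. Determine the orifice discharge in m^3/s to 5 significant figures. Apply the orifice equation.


Approach: apply the orifice equation, Q = Cd*A*sqrt(2*g*h).
Q = 0.649 * 0.0056394 * sqrt(2*9.81*0.65216) = 0.013092 m^3/s
Therefore the orifice discharge = 0.013092 m^3/s.


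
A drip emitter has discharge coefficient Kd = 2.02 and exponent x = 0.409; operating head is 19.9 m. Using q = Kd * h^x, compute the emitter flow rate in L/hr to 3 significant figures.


q = 2.02 * 19.9^0.409 = 6.86 L/hr
Therefore the emitter flow rate = 6.86 L/hr.


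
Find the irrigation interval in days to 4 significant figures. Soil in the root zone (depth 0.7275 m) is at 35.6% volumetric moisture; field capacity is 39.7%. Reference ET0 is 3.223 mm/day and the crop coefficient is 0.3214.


Approach: apply soil-water budget scheduling, SMD = (FC-theta)/100*depth*1000; ETc = ET0*Kc; interval = SMD/ETc.
Step 1 — soil moisture deficit:
  SMD = (39.7 - 35.6)/100 * 0.7275 * 1000 = 29.8275 mm
Step 2 — daily crop ET (ETc = ET0*Kc):
  ETc = 3.223 * 0.3214 = 1.03587 mm/day
Step 3 — irrigation interval (SMD/ETc):
  interval = 29.8275 / 1.03587 = 28.79 days
Therefore the irrigation interval = 28.79 days.


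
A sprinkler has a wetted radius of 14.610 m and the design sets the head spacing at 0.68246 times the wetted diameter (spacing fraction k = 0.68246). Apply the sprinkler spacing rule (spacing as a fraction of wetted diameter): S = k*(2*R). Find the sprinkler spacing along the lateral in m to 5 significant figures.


S = 0.68246 * (2 * 14.610) = 19.941 m
Therefore the sprinkler spacing along the lateral = 19.941 m.


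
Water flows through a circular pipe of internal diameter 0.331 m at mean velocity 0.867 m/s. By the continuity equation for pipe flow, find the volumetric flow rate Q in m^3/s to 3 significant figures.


Approach: apply the continuity equation for pipe flow, Q = A * v with A = pi*(D/2)^2.
A = pi*(0.331/2)^2 = 0.086049 m^2
Q = 0.086049 * 0.867 = 0.0746 m^3/s
Therefore the volumetric flow rate Q = 0.0746 m^3/s.


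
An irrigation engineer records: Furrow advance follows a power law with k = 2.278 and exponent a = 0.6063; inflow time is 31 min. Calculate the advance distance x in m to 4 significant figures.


Approach: apply the power-law advance function, x = k*t^a.
x = 2.278 * 31^0.6063 = 18.27 m
Therefore the advance distance x = 18.27 m.


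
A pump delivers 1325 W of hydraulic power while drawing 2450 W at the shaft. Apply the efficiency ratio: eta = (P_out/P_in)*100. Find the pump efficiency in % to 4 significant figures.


eta = (1325 / 2450) * 100 = 54.08 %
Therefore the pump efficiency = 54.08 %.


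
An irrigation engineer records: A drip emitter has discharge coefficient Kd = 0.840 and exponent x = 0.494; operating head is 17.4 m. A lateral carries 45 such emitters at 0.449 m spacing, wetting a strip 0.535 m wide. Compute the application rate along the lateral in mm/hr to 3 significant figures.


Approach: apply the emitter equation with a lateral mass balance, q = Kd*h^x; Q = n*q; rate = Q/(n*spacing*width).
Step 1 — single emitter flow (q = Kd*h^x):
  q = 0.840 * 17.4^0.494 = 3.4444 L/hr
Step 2 — total lateral flow: Q = 45 * 3.4444 = 155.00 L/hr
Step 3 — wetted area: A = 45 * 0.449 * 0.535 = 10.810 m^2
Step 4 — application rate: Q/A = 155.00/10.810 = 14.3 mm/hr
Therefore the application rate along the lateral = 14.3 mm/hr.


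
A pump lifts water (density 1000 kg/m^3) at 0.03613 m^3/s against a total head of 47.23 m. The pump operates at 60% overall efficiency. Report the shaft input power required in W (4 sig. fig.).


Approach: apply hydraulic power then efficiency conversion, P = rho*g*Q*H; P_in = P/eta.
Step 1 — hydraulic power (P = rho*g*Q*H):
  P = 1000 * 9.81 * 0.03613 * 47.23 = 16740.0 W
Step 2 — input power: P_in = P/eta = 16740.0 / 0.6 = 27900 W
Therefore the shaft input power required = 27900 W.


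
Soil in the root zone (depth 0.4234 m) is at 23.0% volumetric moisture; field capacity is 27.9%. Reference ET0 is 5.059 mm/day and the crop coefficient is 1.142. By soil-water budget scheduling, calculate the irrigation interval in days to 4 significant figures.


Approach: apply soil-water budget scheduling, SMD = (FC-theta)/100*depth*1000; ETc = ET0*Kc; interval = SMD/ETc.
Step 1 — soil moisture deficit:
  SMD = (27.9 - 23.0)/100 * 0.4234 * 1000 = 20.7466 mm
Step 2 — daily crop ET (ETc = ET0*Kc):
  ETc = 5.059 * 1.142 = 5.77738 mm/day
Step 3 — irrigation interval (SMD/ETc):
  interval = 20.7466 / 5.77738 = 3.591 days
Therefore the irrigation interval = 3.591 days.


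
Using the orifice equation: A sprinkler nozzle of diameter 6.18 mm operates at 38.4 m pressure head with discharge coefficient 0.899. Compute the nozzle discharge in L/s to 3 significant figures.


Approach: apply the orifice equation, Q = Cd*A*sqrt(2*g*h), A = pi*(d/2)^2.
A = pi*(6.18e-3/2)^2 = 2.9996e-05 m^2
Q = 0.899 * 2.9996e-05 * sqrt(2*9.81*38.4) * 1000 = 0.740 L/s
Therefore the nozzle discharge = 0.740 L/s.


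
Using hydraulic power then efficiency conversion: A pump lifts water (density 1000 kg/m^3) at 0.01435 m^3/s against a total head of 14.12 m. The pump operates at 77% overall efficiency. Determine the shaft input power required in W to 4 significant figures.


Approach: apply hydraulic power then efficiency conversion, P = rho*g*Q*H; P_in = P/eta.
Step 1 — hydraulic power (P = rho*g*Q*H):
  P = 1000 * 9.81 * 0.01435 * 14.12 = 1987.72 W
Step 2 — input power: P_in = P/eta = 1987.72 / 0.77 = 2581 W
Therefore the shaft input power required = 2581 W.


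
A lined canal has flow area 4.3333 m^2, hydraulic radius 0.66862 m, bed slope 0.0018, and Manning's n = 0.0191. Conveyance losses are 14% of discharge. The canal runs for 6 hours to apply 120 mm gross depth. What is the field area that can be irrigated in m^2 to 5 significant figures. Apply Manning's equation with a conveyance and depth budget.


Approach: apply Manning's equation with a conveyance and depth budget, Q = (1/n)*A*R^(2/3)*S^(1/2); Q_field = Q*(1-loss); Area = Q_field*t/(d/1000).
Step 1 — canal discharge (Manning's equation):
  Q = (1/0.0191) * 4.3333 * 0.66862^(2/3) * 0.0018^(1/2) = 7.359945 m^3/s
Step 2 — delivered flow: Q_field = 7.359945*(1 - 14/100) = 6.329552 m^3/s
Step 3 — volume delivered: V = 6.329552 * 6*3600 = 136718.3 m^3
Step 4 — area served: A = V / (depth/1000) = 136718.3 / 0.12 = 1139300 m^2
Therefore the field area that can be irrigated = 1139300 m^2.


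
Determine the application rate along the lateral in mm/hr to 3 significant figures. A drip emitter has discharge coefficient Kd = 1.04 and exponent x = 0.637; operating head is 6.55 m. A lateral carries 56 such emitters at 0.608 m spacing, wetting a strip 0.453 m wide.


Approach: apply the emitter equation with a lateral mass balance, q = Kd*h^x; Q = n*q; rate = Q/(n*spacing*width).
Step 1 — single emitter flow (q = Kd*h^x):
  q = 1.04 * 6.55^0.637 = 3.4433 L/hr
Step 2 — total lateral flow: Q = 56 * 3.4433 = 192.83 L/hr
Step 3 — wetted area: A = 56 * 0.608 * 0.453 = 15.424 m^2
Step 4 — application rate: Q/A = 192.83/15.424 = 12.5 mm/hr
Therefore the application rate along the lateral = 12.5 mm/hr.


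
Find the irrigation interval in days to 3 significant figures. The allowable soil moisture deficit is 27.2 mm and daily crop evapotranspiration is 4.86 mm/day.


Approach: apply the irrigation interval relation, interval = SMD / ETc.
interval = 27.2 / 4.86 = 5.60 days
Therefore the irrigation interval = 5.60 days.


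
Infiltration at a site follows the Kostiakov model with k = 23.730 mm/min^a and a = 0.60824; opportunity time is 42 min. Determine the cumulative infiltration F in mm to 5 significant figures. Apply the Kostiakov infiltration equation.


Approach: apply the Kostiakov infiltration equation, F = k*t^a.
F = 23.730 * 42^0.60824 = 230.47 mm
Therefore the cumulative infiltration F = 230.47 mm.


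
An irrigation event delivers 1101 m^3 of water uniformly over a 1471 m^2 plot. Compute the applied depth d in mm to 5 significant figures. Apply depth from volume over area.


Approach: apply depth from volume over area, d = (V/A)*1000.
d = (1101 / 1471) * 1000 = 748.47 mm
Therefore the applied depth d = 748.47 mm.


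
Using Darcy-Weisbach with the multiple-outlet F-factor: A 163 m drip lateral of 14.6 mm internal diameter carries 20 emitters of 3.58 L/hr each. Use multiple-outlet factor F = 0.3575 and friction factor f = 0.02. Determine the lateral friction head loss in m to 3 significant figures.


Approach: apply Darcy-Weisbach with the multiple-outlet F-factor, Q = n*q/(3600*1000) m^3/s; v = Q/A; hf = F*f*(L/D)*(v^2/(2g)).
Q = 20*3.58/(3600*1000) = 1.9889e-05 m^3/s
A = pi*(14.6e-3/2)^2 = 1.6742e-04 m^2, so v = Q/A = 0.11880 m/s
hf = 0.3575*0.02*(163/0.0146)*(0.11880^2/(2*9.81)) = 0.0574 m
Therefore the lateral friction head loss = 0.0574 m.


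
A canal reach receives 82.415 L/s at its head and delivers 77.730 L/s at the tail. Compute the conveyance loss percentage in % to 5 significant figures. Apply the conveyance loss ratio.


Approach: apply the conveyance loss ratio, loss% = ((Q_head - Q_tail)/Q_head)*100.
loss = ((82.415 - 77.730)/82.415)*100 = 5.6846 %
Therefore the conveyance loss percentage = 5.6846 %.


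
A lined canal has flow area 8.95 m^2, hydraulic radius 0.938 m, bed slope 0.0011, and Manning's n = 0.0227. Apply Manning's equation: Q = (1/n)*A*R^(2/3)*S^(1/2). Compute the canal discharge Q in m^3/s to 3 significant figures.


Q = (1/0.0227) * 8.95 * 0.938^(2/3) * 0.0011^(1/2) = 12.5 m^3/s
Therefore the canal discharge Q = 12.5 m^3/s.


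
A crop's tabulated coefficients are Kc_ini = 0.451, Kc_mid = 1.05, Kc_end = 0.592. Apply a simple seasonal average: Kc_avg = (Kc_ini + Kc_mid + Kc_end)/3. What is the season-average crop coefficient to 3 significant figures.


Kc_avg = (0.451 + 1.05 + 0.592)/3 = 0.698
Therefore the season-average crop coefficient = 0.698.


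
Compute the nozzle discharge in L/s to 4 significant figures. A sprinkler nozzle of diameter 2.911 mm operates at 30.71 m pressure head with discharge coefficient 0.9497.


Approach: apply the orifice equation, Q = Cd*A*sqrt(2*g*h), A = pi*(d/2)^2.
A = pi*(2.911e-3/2)^2 = 6.65540e-06 m^2
Q = 0.9497 * 6.65540e-06 * sqrt(2*9.81*30.71) * 1000 = 0.1551 L/s
Therefore the nozzle discharge = 0.1551 L/s.


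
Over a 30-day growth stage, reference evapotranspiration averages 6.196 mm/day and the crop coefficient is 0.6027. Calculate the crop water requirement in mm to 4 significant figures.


Approach: apply the crop water requirement relation, CWR = ET0 * Kc * days.
CWR = 6.196 * 0.6027 * 30 = 112.0 mm
Therefore the crop water requirement = 112.0 mm.


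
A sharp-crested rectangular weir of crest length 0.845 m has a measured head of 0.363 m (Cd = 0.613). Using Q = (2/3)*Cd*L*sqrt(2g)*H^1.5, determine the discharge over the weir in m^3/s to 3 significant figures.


Q = (2/3)*0.613*0.845*sqrt(2*9.81)*0.363^1.5 = 0.335 m^3/s
Therefore the discharge over the weir = 0.335 m^3/s.


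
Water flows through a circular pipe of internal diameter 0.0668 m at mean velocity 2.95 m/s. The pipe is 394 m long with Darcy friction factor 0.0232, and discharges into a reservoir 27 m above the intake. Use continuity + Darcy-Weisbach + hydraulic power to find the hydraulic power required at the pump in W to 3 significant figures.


Approach: apply continuity + Darcy-Weisbach + hydraulic power, Q = A*v; hf = f*(L/D)*(v^2/(2g)); H = static + hf; P = rho*g*Q*H.
Step 1 — flow rate (continuity, Q = A*v):
  A = pi*(0.0668/2)^2 = 0.0035046 m^2
  Q = 0.0035046 * 2.95 = 0.010339 m^3/s
Step 2 — friction head loss (Darcy-Weisbach):
  hf = 0.0232 * (394/0.0668) * (2.95^2 / (2*9.81))
  hf = 60.695 m
Step 3 — total head: H = 27 + 60.695 = 87.695 m
Step 4 — hydraulic power (P = rho*g*Q*H):
  P = 1000 * 9.81 * 0.010339 * 87.695 = 8890 W
Therefore the hydraulic power required at the pump = 8890 W.


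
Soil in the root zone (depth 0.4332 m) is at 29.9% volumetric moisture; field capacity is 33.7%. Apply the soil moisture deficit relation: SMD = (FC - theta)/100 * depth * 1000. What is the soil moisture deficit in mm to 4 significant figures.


SMD = (33.7 - 29.9)/100 * 0.4332 * 1000 = 16.46 mm
Therefore the soil moisture deficit = 16.46 mm.


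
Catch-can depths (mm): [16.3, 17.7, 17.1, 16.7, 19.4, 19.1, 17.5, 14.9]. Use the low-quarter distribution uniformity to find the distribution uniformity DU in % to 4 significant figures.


Approach: apply the low-quarter distribution uniformity, DU = (mean of lowest quarter of readings / overall mean)*100.
sorted lowest 2 of 8: [14.9, 16.3] -> mean = 15.6000 mm
overall mean = 17.3375 mm
DU = (15.6000/17.3375)*100 = 89.98 %
Therefore the distribution uniformity DU = 89.98 %.


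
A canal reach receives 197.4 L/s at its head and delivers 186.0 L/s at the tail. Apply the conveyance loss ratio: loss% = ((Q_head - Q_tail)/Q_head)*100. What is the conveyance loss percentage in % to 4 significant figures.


loss = ((197.4 - 186.0)/197.4)*100 = 5.775 %
Therefore the conveyance loss percentage = 5.775 %.


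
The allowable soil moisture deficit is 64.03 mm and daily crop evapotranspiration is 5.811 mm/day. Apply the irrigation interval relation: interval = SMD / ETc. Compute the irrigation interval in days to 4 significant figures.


interval = 64.03 / 5.811 = 11.02 days
Therefore the irrigation interval = 11.02 days.


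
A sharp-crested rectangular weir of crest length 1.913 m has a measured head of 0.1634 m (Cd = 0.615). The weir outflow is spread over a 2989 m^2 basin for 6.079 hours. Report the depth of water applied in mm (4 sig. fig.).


Approach: apply the rectangular weir equation with a volume-to-depth conversion, Q = (2/3)*Cd*L*sqrt(2g)*H^1.5; d = Q*t/A * 1000.
Step 1 — weir discharge:
  Q = (2/3)*0.615*1.913*sqrt(2*9.81)*0.1634^1.5 = 0.229470 m^3/s
Step 2 — volume: V = 0.229470 * 6.079*3600 = 5021.82 m^3
Step 3 — depth: d = V/A * 1000 = 5021.82/2989 * 1000 = 1680 mm
Therefore the depth of water applied = 1680 mm.


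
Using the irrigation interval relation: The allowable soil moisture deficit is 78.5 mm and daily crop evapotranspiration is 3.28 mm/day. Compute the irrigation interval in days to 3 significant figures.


Approach: apply the irrigation interval relation, interval = SMD / ETc.
interval = 78.5 / 3.28 = 23.9 days
Therefore the irrigation interval = 23.9 days.


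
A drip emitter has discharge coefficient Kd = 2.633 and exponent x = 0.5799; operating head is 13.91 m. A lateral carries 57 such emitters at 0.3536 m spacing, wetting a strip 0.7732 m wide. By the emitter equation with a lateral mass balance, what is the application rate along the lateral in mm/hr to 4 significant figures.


Approach: apply the emitter equation with a lateral mass balance, q = Kd*h^x; Q = n*q; rate = Q/(n*spacing*width).
Step 1 — single emitter flow (q = Kd*h^x):
  q = 2.633 * 13.91^0.5799 = 12.1190 L/hr
Step 2 — total lateral flow: Q = 57 * 12.1190 = 690.782 L/hr
Step 3 — wetted area: A = 57 * 0.3536 * 0.7732 = 15.5840 m^2
Step 4 — application rate: Q/A = 690.782/15.5840 = 44.33 mm/hr
Therefore the application rate along the lateral = 44.33 mm/hr.


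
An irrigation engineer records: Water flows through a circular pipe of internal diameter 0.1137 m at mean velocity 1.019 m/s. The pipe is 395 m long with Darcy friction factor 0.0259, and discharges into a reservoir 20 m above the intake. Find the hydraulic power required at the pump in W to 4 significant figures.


Approach: apply continuity + Darcy-Weisbach + hydraulic power, Q = A*v; hf = f*(L/D)*(v^2/(2g)); H = static + hf; P = rho*g*Q*H.
Step 1 — flow rate (continuity, Q = A*v):
  A = pi*(0.1137/2)^2 = 0.0101534 m^2
  Q = 0.0101534 * 1.019 = 0.0103463 m^3/s
Step 2 — friction head loss (Darcy-Weisbach):
  hf = 0.0259 * (395/0.1137) * (1.019^2 / (2*9.81))
  hf = 4.76196 m
Step 3 — total head: H = 20 + 4.76196 = 24.7620 m
Step 4 — hydraulic power (P = rho*g*Q*H):
  P = 1000 * 9.81 * 0.0103463 * 24.7620 = 2513 W
Therefore the hydraulic power required at the pump = 2513 W.


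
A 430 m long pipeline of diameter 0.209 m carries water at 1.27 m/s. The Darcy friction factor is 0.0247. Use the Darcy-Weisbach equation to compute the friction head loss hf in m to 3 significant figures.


Approach: apply the Darcy-Weisbach equation, hf = f*(L/D)*(v^2/(2g)).
hf = 0.0247 * (430/0.209) * (1.27^2 / (2*9.81))
hf = 4.18 m
Therefore the friction head loss hf = 4.18 m.


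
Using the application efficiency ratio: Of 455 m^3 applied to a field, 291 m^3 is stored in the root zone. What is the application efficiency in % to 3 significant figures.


Approach: apply the application efficiency ratio, Ea = (stored/applied)*100.
Ea = (291/455)*100 = 64.0 %
Therefore the application efficiency = 64.0 %.


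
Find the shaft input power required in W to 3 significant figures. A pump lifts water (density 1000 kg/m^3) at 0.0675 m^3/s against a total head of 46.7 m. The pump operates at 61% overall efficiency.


Approach: apply hydraulic power then efficiency conversion, P = rho*g*Q*H; P_in = P/eta.
Step 1 — hydraulic power (P = rho*g*Q*H):
  P = 1000 * 9.81 * 0.0675 * 46.7 = 30924 W
Step 2 — input power: P_in = P/eta = 30924 / 0.61 = 50700 W
Therefore the shaft input power required = 50700 W.


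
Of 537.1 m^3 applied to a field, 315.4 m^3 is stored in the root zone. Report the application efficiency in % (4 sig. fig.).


Approach: apply the application efficiency ratio, Ea = (stored/applied)*100.
Ea = (315.4/537.1)*100 = 58.72 %
Therefore the application efficiency = 58.72 %.


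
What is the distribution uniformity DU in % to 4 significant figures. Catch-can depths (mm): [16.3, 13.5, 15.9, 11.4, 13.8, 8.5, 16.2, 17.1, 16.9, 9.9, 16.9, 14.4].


Approach: apply the low-quarter distribution uniformity, DU = (mean of lowest quarter of readings / overall mean)*100.
sorted lowest 3 of 12: [8.5, 9.9, 11.4] -> mean = 9.93333 mm
overall mean = 14.2333 mm
DU = (9.93333/14.2333)*100 = 69.79 %
Therefore the distribution uniformity DU = 69.79 %.


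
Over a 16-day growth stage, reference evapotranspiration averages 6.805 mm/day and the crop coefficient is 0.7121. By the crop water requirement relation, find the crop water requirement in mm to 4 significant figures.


Approach: apply the crop water requirement relation, CWR = ET0 * Kc * days.
CWR = 6.805 * 0.7121 * 16 = 77.53 mm
Therefore the crop water requirement = 77.53 mm.


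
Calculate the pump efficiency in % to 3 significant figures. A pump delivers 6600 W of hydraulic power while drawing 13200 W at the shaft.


Approach: apply the efficiency ratio, eta = (P_out/P_in)*100.
eta = (6600 / 13200) * 100 = 50.0 %
Therefore the pump efficiency = 50.0 %.


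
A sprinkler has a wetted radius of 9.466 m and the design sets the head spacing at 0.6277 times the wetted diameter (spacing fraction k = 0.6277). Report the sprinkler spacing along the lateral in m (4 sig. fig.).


Approach: apply the sprinkler spacing rule (spacing as a fraction of wetted diameter), S = k*(2*R).
S = 0.6277 * (2 * 9.466) = 11.88 m
Therefore the sprinkler spacing along the lateral = 11.88 m.


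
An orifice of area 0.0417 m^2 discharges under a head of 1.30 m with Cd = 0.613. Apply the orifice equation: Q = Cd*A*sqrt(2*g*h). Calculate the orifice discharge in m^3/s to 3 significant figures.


Q = 0.613 * 0.0417 * sqrt(2*9.81*1.30) = 0.129 m^3/s
Therefore the orifice discharge = 0.129 m^3/s.


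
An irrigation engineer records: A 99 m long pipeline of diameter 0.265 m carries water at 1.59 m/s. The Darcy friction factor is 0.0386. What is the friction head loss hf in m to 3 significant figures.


Approach: apply the Darcy-Weisbach equation, hf = f*(L/D)*(v^2/(2g)).
hf = 0.0386 * (99/0.265) * (1.59^2 / (2*9.81))
hf = 1.86 m
Therefore the friction head loss hf = 1.86 m.


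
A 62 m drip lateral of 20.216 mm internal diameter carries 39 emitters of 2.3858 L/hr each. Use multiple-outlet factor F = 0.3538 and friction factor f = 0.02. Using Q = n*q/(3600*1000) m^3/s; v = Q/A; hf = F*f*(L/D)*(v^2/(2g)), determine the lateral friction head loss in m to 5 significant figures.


Q = 39*2.3858/(3600*1000) = 2.584617e-05 m^3/s
A = pi*(20.216e-3/2)^2 = 3.209817e-04 m^2, so v = Q/A = 0.08052223 m/s
hf = 0.3538*0.02*(62/0.020216)*(0.08052223^2/(2*9.81)) = 0.0071716 m
Therefore the lateral friction head loss = 0.0071716 m.


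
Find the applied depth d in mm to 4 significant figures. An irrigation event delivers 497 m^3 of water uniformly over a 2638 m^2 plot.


Approach: apply depth from volume over area, d = (V/A)*1000.
d = (497 / 2638) * 1000 = 188.4 mm
Therefore the applied depth d = 188.4 mm.


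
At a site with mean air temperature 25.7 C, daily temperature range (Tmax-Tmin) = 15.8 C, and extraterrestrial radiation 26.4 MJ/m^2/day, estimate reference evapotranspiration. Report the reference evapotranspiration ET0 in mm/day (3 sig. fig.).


Approach: apply the Hargreaves-Samani method, ET0 = 0.0023*(Tmean+17.8)*sqrt(Tmax-Tmin)*0.408*Ra.
ET0 = 0.0023*(25.7+17.8)*sqrt(15.8)*0.408*26.4 = 4.28 mm/day
Therefore the reference evapotranspiration ET0 = 4.28 mm/day.


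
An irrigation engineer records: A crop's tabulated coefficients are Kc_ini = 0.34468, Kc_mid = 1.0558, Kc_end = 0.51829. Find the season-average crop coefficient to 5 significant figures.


Approach: apply a simple seasonal average, Kc_avg = (Kc_ini + Kc_mid + Kc_end)/3.
Kc_avg = (0.34468 + 1.0558 + 0.51829)/3 = 0.63959
Therefore the season-average crop coefficient = 0.63959.


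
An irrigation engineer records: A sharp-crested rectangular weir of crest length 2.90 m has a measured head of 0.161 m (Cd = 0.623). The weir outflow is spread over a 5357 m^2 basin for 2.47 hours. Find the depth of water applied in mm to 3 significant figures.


Approach: apply the rectangular weir equation with a volume-to-depth conversion, Q = (2/3)*Cd*L*sqrt(2g)*H^1.5; d = Q*t/A * 1000.
Step 1 — weir discharge:
  Q = (2/3)*0.623*2.90*sqrt(2*9.81)*0.161^1.5 = 0.34465 m^3/s
Step 2 — volume: V = 0.34465 * 2.47*3600 = 3064.7 m^3
Step 3 — depth: d = V/A * 1000 = 3064.7/5357 * 1000 = 572 mm
Therefore the depth of water applied = 572 mm.


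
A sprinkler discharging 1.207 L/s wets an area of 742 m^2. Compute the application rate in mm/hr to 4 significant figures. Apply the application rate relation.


Approach: apply the application rate relation, rate = (Q/A)*3600.
rate = (1.207 / 742) * 3600 = 5.856 mm/hr
Therefore the application rate = 5.856 mm/hr.


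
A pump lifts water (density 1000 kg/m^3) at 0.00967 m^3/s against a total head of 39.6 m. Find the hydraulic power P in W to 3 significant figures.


Approach: apply the hydraulic power relation, P = rho*g*Q*H.
P = 1000 * 9.81 * 0.00967 * 39.6 = 3760 W
Therefore the hydraulic power P = 3760 W.


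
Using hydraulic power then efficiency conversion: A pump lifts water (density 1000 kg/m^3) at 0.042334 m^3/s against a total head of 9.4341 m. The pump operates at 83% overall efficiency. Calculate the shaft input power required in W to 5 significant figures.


Approach: apply hydraulic power then efficiency conversion, P = rho*g*Q*H; P_in = P/eta.
Step 1 — hydraulic power (P = rho*g*Q*H):
  P = 1000 * 9.81 * 0.042334 * 9.4341 = 3917.949 W
Step 2 — input power: P_in = P/eta = 3917.949 / 0.83 = 4720.4 W
Therefore the shaft input power required = 4720.4 W.


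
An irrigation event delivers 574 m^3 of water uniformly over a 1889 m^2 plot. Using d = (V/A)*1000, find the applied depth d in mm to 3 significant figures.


d = (574 / 1889) * 1000 = 304 mm
Therefore the applied depth d = 304 mm.


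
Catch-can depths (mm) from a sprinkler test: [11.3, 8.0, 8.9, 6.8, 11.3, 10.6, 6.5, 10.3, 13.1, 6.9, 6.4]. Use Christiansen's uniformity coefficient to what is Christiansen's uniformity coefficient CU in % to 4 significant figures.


Approach: apply Christiansen's uniformity coefficient, CU = (1 - mean_abs_deviation/mean)*100.
mean = 9.10000 mm
mean |d_i - mean| = 2.01818 mm
CU = (1 - 2.01818/9.10000)*100 = 77.82 %
Therefore Christiansen's uniformity coefficient CU = 77.82 %.


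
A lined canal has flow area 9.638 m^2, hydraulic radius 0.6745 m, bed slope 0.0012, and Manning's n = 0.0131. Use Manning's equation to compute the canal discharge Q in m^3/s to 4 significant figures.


Approach: apply Manning's equation, Q = (1/n)*A*R^(2/3)*S^(1/2).
Q = (1/0.0131) * 9.638 * 0.6745^(2/3) * 0.0012^(1/2) = 19.60 m^3/s
Therefore the canal discharge Q = 19.60 m^3/s.


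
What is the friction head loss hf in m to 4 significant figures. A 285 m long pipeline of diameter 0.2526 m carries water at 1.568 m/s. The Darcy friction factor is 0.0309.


Approach: apply the Darcy-Weisbach equation, hf = f*(L/D)*(v^2/(2g)).
hf = 0.0309 * (285/0.2526) * (1.568^2 / (2*9.81))
hf = 4.369 m
Therefore the friction head loss hf = 4.369 m.


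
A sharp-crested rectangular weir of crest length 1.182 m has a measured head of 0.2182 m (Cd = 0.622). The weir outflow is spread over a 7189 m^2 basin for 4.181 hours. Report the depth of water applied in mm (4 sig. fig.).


Approach: apply the rectangular weir equation with a volume-to-depth conversion, Q = (2/3)*Cd*L*sqrt(2g)*H^1.5; d = Q*t/A * 1000.
Step 1 — weir discharge:
  Q = (2/3)*0.622*1.182*sqrt(2*9.81)*0.2182^1.5 = 0.221283 m^3/s
Step 2 — volume: V = 0.221283 * 4.181*3600 = 3330.66 m^3
Step 3 — depth: d = V/A * 1000 = 3330.66/7189 * 1000 = 463.3 mm
Therefore the depth of water applied = 463.3 mm.


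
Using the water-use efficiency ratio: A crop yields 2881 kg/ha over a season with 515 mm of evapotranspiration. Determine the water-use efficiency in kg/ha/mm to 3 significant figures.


Approach: apply the water-use efficiency ratio, WUE = yield/ET.
WUE = 2881 / 515 = 5.59 kg/ha/mm
Therefore the water-use efficiency = 5.59 kg/ha/mm.


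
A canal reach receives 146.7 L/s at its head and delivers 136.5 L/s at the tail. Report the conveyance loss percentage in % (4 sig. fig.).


Approach: apply the conveyance loss ratio, loss% = ((Q_head - Q_tail)/Q_head)*100.
loss = ((146.7 - 136.5)/146.7)*100 = 6.953 %
Therefore the conveyance loss percentage = 6.953 %.


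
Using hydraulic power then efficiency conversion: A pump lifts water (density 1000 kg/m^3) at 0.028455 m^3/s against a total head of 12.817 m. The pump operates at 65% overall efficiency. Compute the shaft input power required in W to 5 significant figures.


Approach: apply hydraulic power then efficiency conversion, P = rho*g*Q*H; P_in = P/eta.
Step 1 — hydraulic power (P = rho*g*Q*H):
  P = 1000 * 9.81 * 0.028455 * 12.817 = 3577.783 W
Step 2 — input power: P_in = P/eta = 3577.783 / 0.65 = 5504.3 W
Therefore the shaft input power required = 5504.3 W.


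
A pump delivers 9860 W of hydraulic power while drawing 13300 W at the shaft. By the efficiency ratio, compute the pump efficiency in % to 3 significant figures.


Approach: apply the efficiency ratio, eta = (P_out/P_in)*100.
eta = (9860 / 13300) * 100 = 74.1 %
Therefore the pump efficiency = 74.1 %.


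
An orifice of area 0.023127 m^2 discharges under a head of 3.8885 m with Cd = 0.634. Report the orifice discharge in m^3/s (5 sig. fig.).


Approach: apply the orifice equation, Q = Cd*A*sqrt(2*g*h).
Q = 0.634 * 0.023127 * sqrt(2*9.81*3.8885) = 0.12807 m^3/s
Therefore the orifice discharge = 0.12807 m^3/s.


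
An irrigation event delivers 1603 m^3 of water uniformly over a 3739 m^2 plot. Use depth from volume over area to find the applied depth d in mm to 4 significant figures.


Approach: apply depth from volume over area, d = (V/A)*1000.
d = (1603 / 3739) * 1000 = 428.7 mm
Therefore the applied depth d = 428.7 mm.


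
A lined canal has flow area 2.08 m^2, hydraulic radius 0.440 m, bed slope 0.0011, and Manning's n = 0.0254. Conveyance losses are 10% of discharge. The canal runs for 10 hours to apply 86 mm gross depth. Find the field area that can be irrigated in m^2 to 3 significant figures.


Approach: apply Manning's equation with a conveyance and depth budget, Q = (1/n)*A*R^(2/3)*S^(1/2); Q_field = Q*(1-loss); Area = Q_field*t/(d/1000).
Step 1 — canal discharge (Manning's equation):
  Q = (1/0.0254) * 2.08 * 0.440^(2/3) * 0.0011^(1/2) = 1.5712 m^3/s
Step 2 — delivered flow: Q_field = 1.5712*(1 - 10/100) = 1.4141 m^3/s
Step 3 — volume delivered: V = 1.4141 * 10*3600 = 50906 m^3
Step 4 — area served: A = V / (depth/1000) = 50906 / 0.086 = 592000 m^2
Therefore the field area that can be irrigated = 592000 m^2.


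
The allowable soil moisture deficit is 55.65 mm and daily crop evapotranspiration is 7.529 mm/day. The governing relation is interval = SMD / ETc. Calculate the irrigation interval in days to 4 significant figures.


interval = 55.65 / 7.529 = 7.391 days
Therefore the irrigation interval = 7.391 days.


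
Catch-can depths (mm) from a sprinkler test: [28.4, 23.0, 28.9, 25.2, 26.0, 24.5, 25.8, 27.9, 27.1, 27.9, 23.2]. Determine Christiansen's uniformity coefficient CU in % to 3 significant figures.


Approach: apply Christiansen's uniformity coefficient, CU = (1 - mean_abs_deviation/mean)*100.
mean = 26.173 mm
mean |d_i - mean| = 1.6975 mm
CU = (1 - 1.6975/26.173)*100 = 93.5 %
Therefore Christiansen's uniformity coefficient CU = 93.5 %.


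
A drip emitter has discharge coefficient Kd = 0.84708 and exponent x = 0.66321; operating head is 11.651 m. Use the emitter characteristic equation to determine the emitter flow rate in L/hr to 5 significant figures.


Approach: apply the emitter characteristic equation, q = Kd * h^x.
q = 0.84708 * 11.651^0.66321 = 4.3167 L/hr
Therefore the emitter flow rate = 4.3167 L/hr.


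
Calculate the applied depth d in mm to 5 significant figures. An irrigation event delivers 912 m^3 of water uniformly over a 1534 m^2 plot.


Approach: apply depth from volume over area, d = (V/A)*1000.
d = (912 / 1534) * 1000 = 594.52 mm
Therefore the applied depth d = 594.52 mm.


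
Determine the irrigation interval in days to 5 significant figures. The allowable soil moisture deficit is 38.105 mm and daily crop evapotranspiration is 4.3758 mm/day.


Approach: apply the irrigation interval relation, interval = SMD / ETc.
interval = 38.105 / 4.3758 = 8.7081 days
Therefore the irrigation interval = 8.7081 days.


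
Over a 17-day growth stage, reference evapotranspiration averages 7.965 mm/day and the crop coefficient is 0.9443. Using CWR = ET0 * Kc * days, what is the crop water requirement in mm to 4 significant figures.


CWR = 7.965 * 0.9443 * 17 = 127.9 mm
Therefore the crop water requirement = 127.9 mm.


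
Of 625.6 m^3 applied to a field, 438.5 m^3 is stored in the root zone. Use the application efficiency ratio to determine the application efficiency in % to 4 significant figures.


Approach: apply the application efficiency ratio, Ea = (stored/applied)*100.
Ea = (438.5/625.6)*100 = 70.09 %
Therefore the application efficiency = 70.09 %.


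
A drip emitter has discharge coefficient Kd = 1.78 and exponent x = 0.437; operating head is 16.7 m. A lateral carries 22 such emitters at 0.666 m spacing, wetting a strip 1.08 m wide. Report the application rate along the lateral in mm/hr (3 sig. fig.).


Approach: apply the emitter equation with a lateral mass balance, q = Kd*h^x; Q = n*q; rate = Q/(n*spacing*width).
Step 1 — single emitter flow (q = Kd*h^x):
  q = 1.78 * 16.7^0.437 = 6.0918 L/hr
Step 2 — total lateral flow: Q = 22 * 6.0918 = 134.02 L/hr
Step 3 — wetted area: A = 22 * 0.666 * 1.08 = 15.824 m^2
Step 4 — application rate: Q/A = 134.02/15.824 = 8.47 mm/hr
Therefore the application rate along the lateral = 8.47 mm/hr.


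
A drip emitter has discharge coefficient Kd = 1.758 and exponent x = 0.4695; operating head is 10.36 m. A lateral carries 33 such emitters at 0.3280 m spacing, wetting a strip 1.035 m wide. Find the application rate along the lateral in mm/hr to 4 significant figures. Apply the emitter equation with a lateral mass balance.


Approach: apply the emitter equation with a lateral mass balance, q = Kd*h^x; Q = n*q; rate = Q/(n*spacing*width).
Step 1 — single emitter flow (q = Kd*h^x):
  q = 1.758 * 10.36^0.4695 = 5.26903 L/hr
Step 2 — total lateral flow: Q = 33 * 5.26903 = 173.878 L/hr
Step 3 — wetted area: A = 33 * 0.3280 * 1.035 = 11.2028 m^2
Step 4 — application rate: Q/A = 173.878/11.2028 = 15.52 mm/hr
Therefore the application rate along the lateral = 15.52 mm/hr.


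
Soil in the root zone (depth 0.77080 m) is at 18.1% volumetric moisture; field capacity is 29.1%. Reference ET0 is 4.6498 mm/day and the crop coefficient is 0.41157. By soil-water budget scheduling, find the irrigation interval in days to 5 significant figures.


Approach: apply soil-water budget scheduling, SMD = (FC-theta)/100*depth*1000; ETc = ET0*Kc; interval = SMD/ETc.
Step 1 — soil moisture deficit:
  SMD = (29.1 - 18.1)/100 * 0.77080 * 1000 = 84.78800 mm
Step 2 — daily crop ET (ETc = ET0*Kc):
  ETc = 4.6498 * 0.41157 = 1.913718 mm/day
Step 3 — irrigation interval (SMD/ETc):
  interval = 84.78800 / 1.913718 = 44.305 days
Therefore the irrigation interval = 44.305 days.


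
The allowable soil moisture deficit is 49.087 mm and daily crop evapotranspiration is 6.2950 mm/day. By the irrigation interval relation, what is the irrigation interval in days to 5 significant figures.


Approach: apply the irrigation interval relation, interval = SMD / ETc.
interval = 49.087 / 6.2950 = 7.7978 days
Therefore the irrigation interval = 7.7978 days.


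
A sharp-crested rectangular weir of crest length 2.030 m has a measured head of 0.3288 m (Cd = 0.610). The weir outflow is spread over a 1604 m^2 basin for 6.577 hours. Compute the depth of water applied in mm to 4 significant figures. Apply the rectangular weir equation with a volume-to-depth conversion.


Approach: apply the rectangular weir equation with a volume-to-depth conversion, Q = (2/3)*Cd*L*sqrt(2g)*H^1.5; d = Q*t/A * 1000.
Step 1 — weir discharge:
  Q = (2/3)*0.610*2.030*sqrt(2*9.81)*0.3288^1.5 = 0.689417 m^3/s
Step 2 — volume: V = 0.689417 * 6.577*3600 = 16323.5 m^3
Step 3 — depth: d = V/A * 1000 = 16323.5/1604 * 1000 = 10180 mm
Therefore the depth of water applied = 10180 mm.


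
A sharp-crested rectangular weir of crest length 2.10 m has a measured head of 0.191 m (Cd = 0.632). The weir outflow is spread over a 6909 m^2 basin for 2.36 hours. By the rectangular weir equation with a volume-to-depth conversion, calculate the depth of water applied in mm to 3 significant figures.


Approach: apply the rectangular weir equation with a volume-to-depth conversion, Q = (2/3)*Cd*L*sqrt(2g)*H^1.5; d = Q*t/A * 1000.
Step 1 — weir discharge:
  Q = (2/3)*0.632*2.10*sqrt(2*9.81)*0.191^1.5 = 0.32715 m^3/s
Step 2 — volume: V = 0.32715 * 2.36*3600 = 2779.5 m^3
Step 3 — depth: d = V/A * 1000 = 2779.5/6909 * 1000 = 402 mm
Therefore the depth of water applied = 402 mm.


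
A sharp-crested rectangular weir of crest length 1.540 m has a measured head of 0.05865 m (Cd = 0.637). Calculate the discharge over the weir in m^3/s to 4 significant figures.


Approach: apply the rectangular weir equation, Q = (2/3)*Cd*L*sqrt(2g)*H^1.5.
Q = (2/3)*0.637*1.540*sqrt(2*9.81)*0.05865^1.5 = 0.04115 m^3/s
Therefore the discharge over the weir = 0.04115 m^3/s.


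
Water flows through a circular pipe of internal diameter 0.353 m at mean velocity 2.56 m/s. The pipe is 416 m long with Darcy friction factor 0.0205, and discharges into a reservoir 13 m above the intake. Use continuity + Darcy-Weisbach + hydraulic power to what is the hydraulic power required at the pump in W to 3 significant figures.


Approach: apply continuity + Darcy-Weisbach + hydraulic power, Q = A*v; hf = f*(L/D)*(v^2/(2g)); H = static + hf; P = rho*g*Q*H.
Step 1 — flow rate (continuity, Q = A*v):
  A = pi*(0.353/2)^2 = 0.097868 m^2
  Q = 0.097868 * 2.56 = 0.25054 m^3/s
Step 2 — friction head loss (Darcy-Weisbach):
  hf = 0.0205 * (416/0.353) * (2.56^2 / (2*9.81))
  hf = 8.0696 m
Step 3 — total head: H = 13 + 8.0696 = 21.070 m
Step 4 — hydraulic power (P = rho*g*Q*H):
  P = 1000 * 9.81 * 0.25054 * 21.070 = 51800 W
Therefore the hydraulic power required at the pump = 51800 W.


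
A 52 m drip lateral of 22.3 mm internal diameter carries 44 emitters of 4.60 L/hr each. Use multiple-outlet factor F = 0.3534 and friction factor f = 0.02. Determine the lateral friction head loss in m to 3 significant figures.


Approach: apply Darcy-Weisbach with the multiple-outlet F-factor, Q = n*q/(3600*1000) m^3/s; v = Q/A; hf = F*f*(L/D)*(v^2/(2g)).
Q = 44*4.60/(3600*1000) = 5.6222e-05 m^3/s
A = pi*(22.3e-3/2)^2 = 3.9057e-04 m^2, so v = Q/A = 0.14395 m/s
hf = 0.3534*0.02*(52/0.0223)*(0.14395^2/(2*9.81)) = 0.0174 m
Therefore the lateral friction head loss = 0.0174 m.


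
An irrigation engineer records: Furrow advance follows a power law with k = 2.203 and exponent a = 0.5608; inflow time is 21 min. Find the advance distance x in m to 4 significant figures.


Approach: apply the power-law advance function, x = k*t^a.
x = 2.203 * 21^0.5608 = 12.15 m
Therefore the advance distance x = 12.15 m.


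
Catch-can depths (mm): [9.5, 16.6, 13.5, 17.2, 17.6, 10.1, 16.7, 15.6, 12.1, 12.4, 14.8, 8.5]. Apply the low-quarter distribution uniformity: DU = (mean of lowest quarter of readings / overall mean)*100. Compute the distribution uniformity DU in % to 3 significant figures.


sorted lowest 3 of 12: [8.5, 9.5, 10.1] -> mean = 9.3667 mm
overall mean = 13.717 mm
DU = (9.3667/13.717)*100 = 68.3 %
Therefore the distribution uniformity DU = 68.3 %.


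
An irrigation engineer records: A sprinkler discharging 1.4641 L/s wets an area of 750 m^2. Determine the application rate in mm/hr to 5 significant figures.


Approach: apply the application rate relation, rate = (Q/A)*3600.
rate = (1.4641 / 750) * 3600 = 7.0277 mm/hr
Therefore the application rate = 7.0277 mm/hr.


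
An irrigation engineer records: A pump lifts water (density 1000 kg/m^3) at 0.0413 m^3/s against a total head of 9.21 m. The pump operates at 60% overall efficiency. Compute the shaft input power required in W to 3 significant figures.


Approach: apply hydraulic power then efficiency conversion, P = rho*g*Q*H; P_in = P/eta.
Step 1 — hydraulic power (P = rho*g*Q*H):
  P = 1000 * 9.81 * 0.0413 * 9.21 = 3731.5 W
Step 2 — input power: P_in = P/eta = 3731.5 / 0.6 = 6220 W
Therefore the shaft input power required = 6220 W.
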